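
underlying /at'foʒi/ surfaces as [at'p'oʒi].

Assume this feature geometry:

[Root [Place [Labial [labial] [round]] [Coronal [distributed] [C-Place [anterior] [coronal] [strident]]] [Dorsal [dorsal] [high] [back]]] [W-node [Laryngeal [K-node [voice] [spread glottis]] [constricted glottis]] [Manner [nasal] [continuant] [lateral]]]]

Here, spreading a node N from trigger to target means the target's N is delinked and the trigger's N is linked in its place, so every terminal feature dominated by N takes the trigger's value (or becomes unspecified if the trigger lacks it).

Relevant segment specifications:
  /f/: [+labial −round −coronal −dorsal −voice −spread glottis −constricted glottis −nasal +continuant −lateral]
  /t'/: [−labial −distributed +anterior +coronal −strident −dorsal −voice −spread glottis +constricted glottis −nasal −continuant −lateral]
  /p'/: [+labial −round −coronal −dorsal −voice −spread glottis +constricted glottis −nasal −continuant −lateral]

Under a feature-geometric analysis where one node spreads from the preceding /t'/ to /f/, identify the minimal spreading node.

W-node

The alternation /f/ → [p'] changes [constricted glottis], [continuant] and nothing else.
Tracing each changed feature up the tree, the paths first meet at W-node; any lower node misses at least one of them.
Spreading W-node from /t'/ overwrites each of those terminals with /t'/'s values, yielding exactly [p'].
[coronal], [labial] — on which /t'/ differs from /f/ — are unchanged, so Root cannot have spread; the constituent is no larger than W-node.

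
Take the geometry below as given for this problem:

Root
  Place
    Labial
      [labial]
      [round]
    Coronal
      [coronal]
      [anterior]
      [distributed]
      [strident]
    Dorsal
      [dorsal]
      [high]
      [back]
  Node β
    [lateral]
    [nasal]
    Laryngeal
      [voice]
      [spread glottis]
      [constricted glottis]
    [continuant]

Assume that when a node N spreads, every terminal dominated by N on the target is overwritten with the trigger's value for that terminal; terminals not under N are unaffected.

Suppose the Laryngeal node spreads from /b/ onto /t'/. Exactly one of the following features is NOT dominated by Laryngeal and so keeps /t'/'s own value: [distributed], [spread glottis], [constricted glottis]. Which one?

Under this geometry, Laryngeal contains [voice], [spread glottis], [constricted glottis].
[constricted glottis], [spread glottis] all lie under Laryngeal, so they are overwritten when Laryngeal spreads.
[distributed] attaches under Coronal, not under Laryngeal, so /t'/ retains its own value for [distributed].

[distributed]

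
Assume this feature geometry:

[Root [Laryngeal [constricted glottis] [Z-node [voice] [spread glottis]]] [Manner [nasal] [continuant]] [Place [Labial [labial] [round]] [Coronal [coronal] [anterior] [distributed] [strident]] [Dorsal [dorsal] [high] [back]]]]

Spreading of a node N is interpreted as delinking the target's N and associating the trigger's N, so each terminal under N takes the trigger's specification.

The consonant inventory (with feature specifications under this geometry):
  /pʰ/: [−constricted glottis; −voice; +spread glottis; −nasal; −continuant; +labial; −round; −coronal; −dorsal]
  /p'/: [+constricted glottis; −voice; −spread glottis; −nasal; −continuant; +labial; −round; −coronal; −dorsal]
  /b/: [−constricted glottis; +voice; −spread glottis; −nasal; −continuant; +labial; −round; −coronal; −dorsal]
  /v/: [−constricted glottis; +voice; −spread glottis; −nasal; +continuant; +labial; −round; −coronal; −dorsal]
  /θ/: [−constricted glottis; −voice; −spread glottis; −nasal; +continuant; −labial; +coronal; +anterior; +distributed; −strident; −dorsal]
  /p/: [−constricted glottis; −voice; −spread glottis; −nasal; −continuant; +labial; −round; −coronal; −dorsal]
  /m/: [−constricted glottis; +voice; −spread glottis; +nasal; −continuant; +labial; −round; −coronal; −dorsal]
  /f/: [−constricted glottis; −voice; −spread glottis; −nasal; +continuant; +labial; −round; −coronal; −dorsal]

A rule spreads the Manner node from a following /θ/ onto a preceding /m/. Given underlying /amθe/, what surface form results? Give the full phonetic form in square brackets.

Terminals under Manner in this geometry: [nasal], [continuant].
After delinking /m/'s Manner and linking /θ/'s, the affected terminals become [−nasal], [+continuant]; [constricted glottis], [voice], [spread glottis], … (outside Manner) are retained from /m/.
Among the inventory, only /v/ has exactly this specification, giving the surface form [avθe].

[avθe]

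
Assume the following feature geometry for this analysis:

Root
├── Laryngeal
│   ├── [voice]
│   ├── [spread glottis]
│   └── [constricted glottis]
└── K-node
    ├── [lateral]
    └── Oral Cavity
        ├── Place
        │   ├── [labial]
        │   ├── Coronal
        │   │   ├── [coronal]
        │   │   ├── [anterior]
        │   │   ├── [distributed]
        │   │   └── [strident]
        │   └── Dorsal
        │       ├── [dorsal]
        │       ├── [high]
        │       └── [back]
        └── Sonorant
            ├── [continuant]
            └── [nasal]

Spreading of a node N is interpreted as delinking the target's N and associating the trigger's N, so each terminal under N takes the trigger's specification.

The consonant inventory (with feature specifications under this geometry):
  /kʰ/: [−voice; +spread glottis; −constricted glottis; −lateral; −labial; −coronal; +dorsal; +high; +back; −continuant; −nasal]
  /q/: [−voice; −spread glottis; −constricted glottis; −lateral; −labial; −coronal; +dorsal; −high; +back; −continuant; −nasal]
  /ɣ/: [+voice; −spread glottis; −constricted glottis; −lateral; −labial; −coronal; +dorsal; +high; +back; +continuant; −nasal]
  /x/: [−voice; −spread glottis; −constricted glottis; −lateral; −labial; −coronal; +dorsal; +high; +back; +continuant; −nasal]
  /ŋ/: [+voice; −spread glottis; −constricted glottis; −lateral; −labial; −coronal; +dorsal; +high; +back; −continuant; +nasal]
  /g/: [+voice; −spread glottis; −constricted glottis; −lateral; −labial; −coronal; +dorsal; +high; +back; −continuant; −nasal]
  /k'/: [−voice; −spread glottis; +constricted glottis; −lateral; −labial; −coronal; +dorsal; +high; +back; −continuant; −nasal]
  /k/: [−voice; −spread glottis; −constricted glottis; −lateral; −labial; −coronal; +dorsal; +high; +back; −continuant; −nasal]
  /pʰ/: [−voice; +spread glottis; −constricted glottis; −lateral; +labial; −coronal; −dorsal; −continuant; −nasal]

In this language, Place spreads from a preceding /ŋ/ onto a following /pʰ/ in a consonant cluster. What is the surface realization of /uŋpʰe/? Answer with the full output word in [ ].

[uŋkʰe]

The Place node dominates the terminals [labial], [coronal], [anterior], [distributed], [strident], [dorsal], [high], [back].
The target acquires /ŋ/'s values for everything under Place — [−labial], [−coronal], [+dorsal], [+high], [+back] — while keeping its own [voice], [spread glottis], [constricted glottis], ….
The resulting bundle matches /kʰ/ in the inventory; substituting it for /pʰ/ gives [uŋkʰe].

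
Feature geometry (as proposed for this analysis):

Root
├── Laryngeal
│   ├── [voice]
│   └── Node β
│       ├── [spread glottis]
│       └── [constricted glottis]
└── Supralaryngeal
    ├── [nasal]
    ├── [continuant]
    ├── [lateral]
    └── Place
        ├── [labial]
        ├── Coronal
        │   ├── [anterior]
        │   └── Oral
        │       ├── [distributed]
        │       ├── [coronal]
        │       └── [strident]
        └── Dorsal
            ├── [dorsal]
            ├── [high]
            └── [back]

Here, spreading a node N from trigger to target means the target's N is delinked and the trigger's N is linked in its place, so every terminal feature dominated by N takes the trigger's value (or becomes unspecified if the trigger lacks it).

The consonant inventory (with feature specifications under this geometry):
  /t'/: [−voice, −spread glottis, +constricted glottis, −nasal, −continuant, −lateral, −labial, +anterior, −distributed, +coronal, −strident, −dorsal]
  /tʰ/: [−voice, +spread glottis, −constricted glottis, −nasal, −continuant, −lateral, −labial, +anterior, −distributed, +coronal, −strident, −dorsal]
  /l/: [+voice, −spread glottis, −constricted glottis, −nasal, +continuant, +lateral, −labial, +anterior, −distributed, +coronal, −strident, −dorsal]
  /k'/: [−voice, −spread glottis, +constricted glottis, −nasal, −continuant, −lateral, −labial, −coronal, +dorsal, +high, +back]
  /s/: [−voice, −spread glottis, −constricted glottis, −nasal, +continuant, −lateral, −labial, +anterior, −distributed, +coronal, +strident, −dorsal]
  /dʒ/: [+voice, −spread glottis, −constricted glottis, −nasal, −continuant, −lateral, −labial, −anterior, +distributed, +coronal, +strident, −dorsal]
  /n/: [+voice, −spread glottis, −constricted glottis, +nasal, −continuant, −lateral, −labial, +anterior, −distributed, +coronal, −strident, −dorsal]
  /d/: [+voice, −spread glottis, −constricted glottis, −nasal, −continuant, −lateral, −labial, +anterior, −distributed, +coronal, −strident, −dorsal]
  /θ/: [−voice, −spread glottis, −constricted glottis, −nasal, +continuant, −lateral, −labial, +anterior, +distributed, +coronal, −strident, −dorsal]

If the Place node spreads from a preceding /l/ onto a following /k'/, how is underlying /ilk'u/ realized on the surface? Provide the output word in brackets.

[ilt'u]

The Place node dominates the terminals [labial], [anterior], [distributed], [coronal], [strident], [dorsal], [high], [back].
Spreading Place from /l/ onto /k'/ replaces those values with /l/'s: [−labial], [+anterior], [−distributed], [+coronal], [−strident], [−dorsal]. Features outside Place ([voice], [spread glottis], [constricted glottis], …) stay as in /k'/.
The resulting bundle matches /t'/ in the inventory; substituting it for /k'/ gives [ilt'u].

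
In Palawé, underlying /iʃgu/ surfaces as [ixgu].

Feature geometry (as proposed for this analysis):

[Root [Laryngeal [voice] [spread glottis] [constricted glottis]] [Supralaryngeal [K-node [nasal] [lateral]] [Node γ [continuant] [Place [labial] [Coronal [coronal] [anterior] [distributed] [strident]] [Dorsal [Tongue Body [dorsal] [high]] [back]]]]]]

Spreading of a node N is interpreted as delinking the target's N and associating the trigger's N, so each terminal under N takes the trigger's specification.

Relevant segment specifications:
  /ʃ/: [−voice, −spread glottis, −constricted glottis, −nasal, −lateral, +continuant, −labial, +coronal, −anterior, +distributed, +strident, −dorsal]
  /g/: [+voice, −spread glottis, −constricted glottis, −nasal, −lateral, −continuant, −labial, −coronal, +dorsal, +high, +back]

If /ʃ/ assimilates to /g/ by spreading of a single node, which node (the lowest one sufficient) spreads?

/ʃ/ and [x] differ in [coronal], [anterior], [distributed], [strident], [dorsal], [high], [back]; every other specified feature is identical.
These terminals are all dominated by Place, and no proper subconstituent of Place covers them all; Place is their lowest common ancestor.
If Place spreads, every terminal under it takes /g/'s value, producing [x] as observed.
Had Node γ or a higher node spread, [continuant] would have taken /g/'s value; it stays as in /ʃ/, confirming the spreading constituent is exactly Place.

Place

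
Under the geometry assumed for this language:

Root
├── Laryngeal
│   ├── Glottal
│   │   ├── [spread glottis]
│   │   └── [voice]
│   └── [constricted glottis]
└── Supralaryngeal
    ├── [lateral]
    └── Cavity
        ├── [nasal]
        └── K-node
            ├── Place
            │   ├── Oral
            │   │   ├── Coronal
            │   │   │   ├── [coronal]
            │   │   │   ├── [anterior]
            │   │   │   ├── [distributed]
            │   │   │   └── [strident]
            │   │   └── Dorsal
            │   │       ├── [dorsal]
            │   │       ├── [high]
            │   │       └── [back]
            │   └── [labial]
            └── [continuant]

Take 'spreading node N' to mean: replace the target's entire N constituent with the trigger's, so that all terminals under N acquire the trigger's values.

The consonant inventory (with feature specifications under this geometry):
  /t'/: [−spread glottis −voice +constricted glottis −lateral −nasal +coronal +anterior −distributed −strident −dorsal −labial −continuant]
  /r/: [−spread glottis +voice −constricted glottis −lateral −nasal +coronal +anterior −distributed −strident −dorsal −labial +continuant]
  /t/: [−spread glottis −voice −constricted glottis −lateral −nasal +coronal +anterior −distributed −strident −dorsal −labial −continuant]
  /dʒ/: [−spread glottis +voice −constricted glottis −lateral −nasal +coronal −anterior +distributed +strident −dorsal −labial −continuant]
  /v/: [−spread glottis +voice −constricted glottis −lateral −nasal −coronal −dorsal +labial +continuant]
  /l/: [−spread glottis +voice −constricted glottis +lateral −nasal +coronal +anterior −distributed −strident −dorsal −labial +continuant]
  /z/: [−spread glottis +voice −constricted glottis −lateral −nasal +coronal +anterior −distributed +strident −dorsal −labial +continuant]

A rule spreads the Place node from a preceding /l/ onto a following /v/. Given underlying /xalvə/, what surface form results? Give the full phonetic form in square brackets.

The Place node dominates the terminals [coronal], [anterior], [distributed], [strident], [dorsal], [high], [back], [labial].
After delinking /v/'s Place and linking /l/'s, the affected terminals become [+coronal], [+anterior], [−distributed], [−strident], [−dorsal], [−labial]; [spread glottis], [voice], [constricted glottis], … (outside Place) are retained from /v/.
This feature bundle is that of [r], so /xalvə/ surfaces as [xalrə].

[xalrə]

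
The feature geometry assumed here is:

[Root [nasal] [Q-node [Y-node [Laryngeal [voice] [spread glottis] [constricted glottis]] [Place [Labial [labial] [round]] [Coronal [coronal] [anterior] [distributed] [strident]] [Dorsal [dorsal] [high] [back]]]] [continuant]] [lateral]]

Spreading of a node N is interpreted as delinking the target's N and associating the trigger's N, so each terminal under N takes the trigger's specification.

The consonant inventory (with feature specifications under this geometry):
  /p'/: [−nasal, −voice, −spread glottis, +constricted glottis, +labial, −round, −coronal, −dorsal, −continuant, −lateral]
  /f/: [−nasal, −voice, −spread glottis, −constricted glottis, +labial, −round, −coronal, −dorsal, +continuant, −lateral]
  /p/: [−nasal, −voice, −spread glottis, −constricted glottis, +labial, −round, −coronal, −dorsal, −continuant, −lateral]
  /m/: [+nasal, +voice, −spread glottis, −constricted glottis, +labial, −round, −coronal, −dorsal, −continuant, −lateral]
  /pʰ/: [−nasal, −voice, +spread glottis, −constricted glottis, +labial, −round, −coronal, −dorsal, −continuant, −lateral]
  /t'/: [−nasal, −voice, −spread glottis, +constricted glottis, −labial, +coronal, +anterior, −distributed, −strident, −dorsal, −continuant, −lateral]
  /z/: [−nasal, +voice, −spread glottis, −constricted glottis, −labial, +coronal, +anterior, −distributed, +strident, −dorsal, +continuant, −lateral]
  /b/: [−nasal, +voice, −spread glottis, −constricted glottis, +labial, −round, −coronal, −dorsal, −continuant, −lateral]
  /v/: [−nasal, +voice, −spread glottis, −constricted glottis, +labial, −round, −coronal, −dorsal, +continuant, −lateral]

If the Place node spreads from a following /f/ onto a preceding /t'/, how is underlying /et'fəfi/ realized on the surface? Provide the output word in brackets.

Terminals under Place in this geometry: [labial], [round], [coronal], [anterior], [distributed], [strident], [dorsal], [high], [back].
The target acquires /f/'s values for everything under Place — [+labial], [−round], [−coronal], [−dorsal] — while keeping its own [nasal], [voice], [spread glottis], ….
The resulting bundle matches /p'/ in the inventory; substituting it for /t'/ gives [ep'fəfi].

[ep'fəfi]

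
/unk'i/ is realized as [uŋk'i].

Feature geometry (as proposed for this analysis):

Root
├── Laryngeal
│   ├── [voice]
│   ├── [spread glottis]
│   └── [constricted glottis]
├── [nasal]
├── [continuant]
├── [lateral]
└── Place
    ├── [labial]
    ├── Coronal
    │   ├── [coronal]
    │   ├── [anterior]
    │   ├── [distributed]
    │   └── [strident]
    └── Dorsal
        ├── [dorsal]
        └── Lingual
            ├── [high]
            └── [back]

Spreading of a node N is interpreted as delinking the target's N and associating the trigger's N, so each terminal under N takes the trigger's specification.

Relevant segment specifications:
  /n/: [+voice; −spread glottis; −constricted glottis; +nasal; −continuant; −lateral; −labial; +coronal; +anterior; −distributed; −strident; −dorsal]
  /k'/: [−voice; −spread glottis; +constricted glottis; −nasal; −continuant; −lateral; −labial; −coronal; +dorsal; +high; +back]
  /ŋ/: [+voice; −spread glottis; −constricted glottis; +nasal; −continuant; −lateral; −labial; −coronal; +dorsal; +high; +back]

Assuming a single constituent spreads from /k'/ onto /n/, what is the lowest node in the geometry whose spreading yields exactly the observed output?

Place

Comparing /n/ with its surface form [ŋ], the features that change are [coronal], [anterior], [distributed], [strident], [dorsal], [high], [back].
In this geometry the lowest node dominating all of them is Place: every daughter of Place dominates only a proper subset, so no lower node suffices.
Spreading Place from /k'/ overwrites each of those terminals with /k'/'s values, yielding exactly [ŋ].
Since [voice], [constricted glottis] are preserved even though /k'/ disagrees there, no node above Place spread.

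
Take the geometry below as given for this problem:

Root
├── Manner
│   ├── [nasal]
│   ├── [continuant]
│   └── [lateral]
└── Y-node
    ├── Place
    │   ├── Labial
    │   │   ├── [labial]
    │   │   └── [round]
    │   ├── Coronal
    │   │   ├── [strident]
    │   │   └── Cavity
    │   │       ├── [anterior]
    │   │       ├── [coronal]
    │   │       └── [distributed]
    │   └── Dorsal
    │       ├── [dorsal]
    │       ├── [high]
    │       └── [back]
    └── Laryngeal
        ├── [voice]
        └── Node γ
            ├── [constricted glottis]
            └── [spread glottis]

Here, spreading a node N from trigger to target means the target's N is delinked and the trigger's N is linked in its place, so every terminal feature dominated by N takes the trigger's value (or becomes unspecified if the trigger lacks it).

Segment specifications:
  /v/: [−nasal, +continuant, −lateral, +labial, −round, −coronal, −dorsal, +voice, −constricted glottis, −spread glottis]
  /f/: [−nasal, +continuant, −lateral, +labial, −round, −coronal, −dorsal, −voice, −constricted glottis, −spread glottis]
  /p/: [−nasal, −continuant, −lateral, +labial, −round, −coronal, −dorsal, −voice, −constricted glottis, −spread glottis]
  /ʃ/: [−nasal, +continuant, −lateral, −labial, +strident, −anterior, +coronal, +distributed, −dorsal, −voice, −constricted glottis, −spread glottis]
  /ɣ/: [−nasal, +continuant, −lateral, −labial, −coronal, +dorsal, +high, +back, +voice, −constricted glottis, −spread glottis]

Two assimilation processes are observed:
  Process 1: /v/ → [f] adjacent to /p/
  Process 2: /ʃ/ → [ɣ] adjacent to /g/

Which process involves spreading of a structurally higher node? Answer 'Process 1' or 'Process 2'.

Process 1: the feature that changes is [voice]; the minimal node is [voice] (depth 3).
Process 2: the features that change are [voice], [coronal], [anterior], [distributed], [strident], [dorsal], [high], [back]; the minimal node is Y-node (depth 1).
Y-node is closer to Root than [voice], so Process 2 spreads the higher node.

Process 2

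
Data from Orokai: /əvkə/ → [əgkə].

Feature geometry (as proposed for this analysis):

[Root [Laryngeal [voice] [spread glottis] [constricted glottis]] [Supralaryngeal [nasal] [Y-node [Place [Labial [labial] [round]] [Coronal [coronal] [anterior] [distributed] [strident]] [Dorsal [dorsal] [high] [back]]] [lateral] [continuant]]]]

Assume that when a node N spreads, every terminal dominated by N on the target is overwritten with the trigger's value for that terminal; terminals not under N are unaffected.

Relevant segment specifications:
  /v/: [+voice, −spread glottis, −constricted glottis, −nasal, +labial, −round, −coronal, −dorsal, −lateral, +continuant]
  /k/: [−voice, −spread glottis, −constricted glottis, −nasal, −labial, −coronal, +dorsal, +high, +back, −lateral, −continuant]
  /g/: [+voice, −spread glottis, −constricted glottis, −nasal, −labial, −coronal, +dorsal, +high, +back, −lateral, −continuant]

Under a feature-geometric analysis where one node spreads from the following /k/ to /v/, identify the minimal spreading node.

Comparing /v/ with its surface form [g], the features that change are [continuant], [labial], [round], [dorsal], [high], [back].
These terminals are all dominated by Y-node, and no proper subconstituent of Y-node covers them all; Y-node is their lowest common ancestor.
Spreading Y-node from /k/ overwrites each of those terminals with /k/'s values, yielding exactly [g].
[voice], a feature on which the two segments disagree outside Y-node, is unchanged — nothing dominating it spread, and Y-node is the minimal sufficient constituent.

Y-node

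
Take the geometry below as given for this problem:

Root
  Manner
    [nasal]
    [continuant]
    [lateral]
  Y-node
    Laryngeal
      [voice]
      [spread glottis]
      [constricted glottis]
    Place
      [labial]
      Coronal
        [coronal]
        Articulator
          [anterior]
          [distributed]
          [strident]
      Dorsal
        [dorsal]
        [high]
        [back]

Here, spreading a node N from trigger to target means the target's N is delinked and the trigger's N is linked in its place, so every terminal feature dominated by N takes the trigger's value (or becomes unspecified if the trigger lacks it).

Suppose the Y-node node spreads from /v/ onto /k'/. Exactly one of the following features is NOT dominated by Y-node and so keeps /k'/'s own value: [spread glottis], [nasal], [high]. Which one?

[nasal]

Y-node dominates exactly [voice], [spread glottis], [constricted glottis], [labial], [coronal], [anterior], [distributed], [strident], [dorsal], [high], [back].
Spreading Y-node replaces [spread glottis], [high] with the trigger's values, since each sits inside the Y-node constituent.
But [nasal] is a dependent of Manner, outside Y-node; it is therefore untouched by the spreading.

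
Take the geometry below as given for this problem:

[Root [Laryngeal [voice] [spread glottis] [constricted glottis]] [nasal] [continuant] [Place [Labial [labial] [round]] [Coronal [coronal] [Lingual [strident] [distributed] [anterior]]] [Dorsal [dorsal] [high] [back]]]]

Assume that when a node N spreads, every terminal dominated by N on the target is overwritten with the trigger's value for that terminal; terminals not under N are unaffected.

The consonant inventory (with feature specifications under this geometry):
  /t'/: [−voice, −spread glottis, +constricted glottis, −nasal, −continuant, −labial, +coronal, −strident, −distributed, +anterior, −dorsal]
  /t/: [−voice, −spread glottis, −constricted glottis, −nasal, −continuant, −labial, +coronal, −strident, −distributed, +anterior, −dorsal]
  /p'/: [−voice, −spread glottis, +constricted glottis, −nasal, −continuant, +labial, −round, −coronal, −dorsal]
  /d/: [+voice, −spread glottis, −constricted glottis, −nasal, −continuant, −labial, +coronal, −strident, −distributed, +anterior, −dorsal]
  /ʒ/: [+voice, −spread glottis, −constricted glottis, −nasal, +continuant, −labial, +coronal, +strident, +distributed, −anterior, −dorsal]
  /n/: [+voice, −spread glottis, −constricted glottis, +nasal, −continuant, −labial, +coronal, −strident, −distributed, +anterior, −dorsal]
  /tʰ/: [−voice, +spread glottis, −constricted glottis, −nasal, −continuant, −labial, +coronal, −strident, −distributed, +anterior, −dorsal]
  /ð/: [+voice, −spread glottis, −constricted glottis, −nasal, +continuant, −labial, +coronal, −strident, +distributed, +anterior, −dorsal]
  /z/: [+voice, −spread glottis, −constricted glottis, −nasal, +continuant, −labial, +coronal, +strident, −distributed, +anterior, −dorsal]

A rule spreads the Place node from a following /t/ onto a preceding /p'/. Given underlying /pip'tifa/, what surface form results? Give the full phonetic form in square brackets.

Place immediately or transitively dominates [labial], [round], [coronal], [strident], [distributed], [anterior], [dorsal], [high], [back].
The target acquires /t/'s values for everything under Place — [−labial], [+coronal], [−strident], [−distributed], [+anterior], [−dorsal] — while keeping its own [voice], [spread glottis], [constricted glottis], ….
Among the inventory, only /t'/ has exactly this specification, giving the surface form [pit'tifa].

[pit'tifa]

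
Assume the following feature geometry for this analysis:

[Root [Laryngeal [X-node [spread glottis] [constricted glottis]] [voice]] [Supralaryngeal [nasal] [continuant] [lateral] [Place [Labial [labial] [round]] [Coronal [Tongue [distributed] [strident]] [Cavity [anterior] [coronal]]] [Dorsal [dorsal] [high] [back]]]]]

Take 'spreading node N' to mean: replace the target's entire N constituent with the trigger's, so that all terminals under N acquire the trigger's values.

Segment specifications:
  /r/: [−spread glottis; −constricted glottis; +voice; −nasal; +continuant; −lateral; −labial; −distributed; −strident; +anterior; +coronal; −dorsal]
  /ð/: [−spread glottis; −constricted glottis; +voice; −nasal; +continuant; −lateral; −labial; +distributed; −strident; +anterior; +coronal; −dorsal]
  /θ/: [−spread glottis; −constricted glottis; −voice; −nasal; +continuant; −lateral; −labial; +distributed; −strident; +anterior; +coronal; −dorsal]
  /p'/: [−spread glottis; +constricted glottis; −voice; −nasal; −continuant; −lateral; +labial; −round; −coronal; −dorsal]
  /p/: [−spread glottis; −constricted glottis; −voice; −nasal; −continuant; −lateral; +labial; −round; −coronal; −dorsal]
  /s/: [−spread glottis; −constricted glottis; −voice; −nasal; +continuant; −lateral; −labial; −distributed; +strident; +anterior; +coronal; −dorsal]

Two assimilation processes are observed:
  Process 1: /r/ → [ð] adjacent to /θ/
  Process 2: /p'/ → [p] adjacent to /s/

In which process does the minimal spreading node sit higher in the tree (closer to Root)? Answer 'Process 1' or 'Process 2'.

Process 2

Process 1 alters [distributed]; the lowest dominating node is [distributed] (depth 5 from Root).
Process 2: the feature that changes is [constricted glottis]; the minimal node is [constricted glottis] (depth 3).
Depth 3 < depth 5; Process 2 involves the structurally higher constituent [constricted glottis].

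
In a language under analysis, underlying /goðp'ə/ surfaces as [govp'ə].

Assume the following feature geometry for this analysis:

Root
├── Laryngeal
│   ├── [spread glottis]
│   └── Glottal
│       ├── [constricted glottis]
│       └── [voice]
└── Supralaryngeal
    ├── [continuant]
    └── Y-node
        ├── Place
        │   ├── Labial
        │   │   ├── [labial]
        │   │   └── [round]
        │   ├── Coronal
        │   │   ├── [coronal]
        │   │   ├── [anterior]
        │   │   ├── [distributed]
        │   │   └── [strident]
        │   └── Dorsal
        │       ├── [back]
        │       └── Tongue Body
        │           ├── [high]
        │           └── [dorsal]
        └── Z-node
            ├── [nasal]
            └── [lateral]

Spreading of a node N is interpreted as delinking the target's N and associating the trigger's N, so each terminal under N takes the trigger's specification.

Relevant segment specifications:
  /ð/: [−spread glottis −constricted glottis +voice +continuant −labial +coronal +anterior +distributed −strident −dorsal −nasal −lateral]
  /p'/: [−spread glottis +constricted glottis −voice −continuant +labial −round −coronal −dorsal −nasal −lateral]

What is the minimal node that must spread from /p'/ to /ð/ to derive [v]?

Place

Comparing /ð/ with its surface form [v], the features that change are [labial], [round], [coronal], [anterior], [distributed], [strident].
The smallest constituent containing every changed terminal is Place — each of its daughters lacks at least one of the affected features.
Spreading Place from /p'/ overwrites each of those terminals with /p'/'s values, yielding exactly [v].
Features on which the two segments disagree outside Place, such as [continuant], [voice], are unchanged — nothing dominating them spread, and Place is the minimal sufficient constituent.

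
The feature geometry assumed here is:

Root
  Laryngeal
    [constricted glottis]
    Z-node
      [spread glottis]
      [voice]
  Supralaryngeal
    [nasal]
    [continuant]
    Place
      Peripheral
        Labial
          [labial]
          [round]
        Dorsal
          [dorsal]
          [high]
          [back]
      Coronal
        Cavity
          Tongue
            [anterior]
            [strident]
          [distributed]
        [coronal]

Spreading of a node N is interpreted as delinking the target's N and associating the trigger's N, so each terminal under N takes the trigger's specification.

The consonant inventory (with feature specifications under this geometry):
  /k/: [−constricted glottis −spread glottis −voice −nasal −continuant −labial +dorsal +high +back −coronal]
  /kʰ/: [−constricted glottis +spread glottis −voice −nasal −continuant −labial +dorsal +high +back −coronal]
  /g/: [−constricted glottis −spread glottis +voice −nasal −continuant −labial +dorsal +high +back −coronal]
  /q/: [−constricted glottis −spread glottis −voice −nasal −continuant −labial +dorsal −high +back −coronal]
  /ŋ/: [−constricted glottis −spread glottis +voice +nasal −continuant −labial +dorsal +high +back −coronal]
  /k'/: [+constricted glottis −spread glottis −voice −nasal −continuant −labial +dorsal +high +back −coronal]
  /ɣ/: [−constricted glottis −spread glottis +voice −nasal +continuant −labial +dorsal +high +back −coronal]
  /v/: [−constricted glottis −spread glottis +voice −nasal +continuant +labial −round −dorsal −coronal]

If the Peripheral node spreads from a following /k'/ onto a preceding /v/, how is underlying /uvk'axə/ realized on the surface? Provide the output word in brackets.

[uɣk'axə]

Terminals under Peripheral in this geometry: [labial], [round], [dorsal], [high], [back].
After delinking /v/'s Peripheral and linking /k'/'s, the affected terminals become [−labial], [+dorsal], [+high], [+back]; [constricted glottis], [spread glottis], [voice], … (outside Peripheral) are retained from /v/.
Among the inventory, only /ɣ/ has exactly this specification, giving the surface form [uɣk'axə].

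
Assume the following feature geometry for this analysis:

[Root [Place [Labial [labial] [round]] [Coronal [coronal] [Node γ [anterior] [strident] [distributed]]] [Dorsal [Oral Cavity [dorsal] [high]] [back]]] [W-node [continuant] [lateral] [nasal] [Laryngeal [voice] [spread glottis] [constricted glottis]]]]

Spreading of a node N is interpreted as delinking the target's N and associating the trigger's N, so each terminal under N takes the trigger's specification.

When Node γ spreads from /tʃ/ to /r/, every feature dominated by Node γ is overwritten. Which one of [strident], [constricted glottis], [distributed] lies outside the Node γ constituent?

Node γ dominates exactly [anterior], [strident], [distributed].
Of the listed options, [distributed], [strident] are among these and would be overwritten by spreading Node γ.
But [constricted glottis] is a dependent of Laryngeal, outside Node γ; it is therefore untouched by the spreading.

[constricted glottis]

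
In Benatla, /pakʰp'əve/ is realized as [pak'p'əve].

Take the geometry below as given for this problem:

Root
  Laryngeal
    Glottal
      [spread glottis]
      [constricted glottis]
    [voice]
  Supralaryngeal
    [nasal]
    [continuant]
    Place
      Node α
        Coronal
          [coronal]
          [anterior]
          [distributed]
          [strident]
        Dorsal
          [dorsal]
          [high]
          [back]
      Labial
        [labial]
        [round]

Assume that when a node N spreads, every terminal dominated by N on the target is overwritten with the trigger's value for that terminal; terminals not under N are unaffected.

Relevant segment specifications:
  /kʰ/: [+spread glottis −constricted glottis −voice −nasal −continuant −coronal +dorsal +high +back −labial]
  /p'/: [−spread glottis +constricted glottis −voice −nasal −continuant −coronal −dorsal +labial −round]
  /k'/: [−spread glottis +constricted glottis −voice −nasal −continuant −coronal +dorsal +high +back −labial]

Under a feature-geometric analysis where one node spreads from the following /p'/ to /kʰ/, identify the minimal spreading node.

Glottal

The alternation /kʰ/ → [k'] changes [spread glottis], [constricted glottis] and nothing else.
In this geometry the lowest node dominating all of them is Glottal: every daughter of Glottal dominates only a proper subset, so no lower node suffices.
If Glottal spreads, every terminal under it takes /p'/'s value, producing [k'] as observed.
Features on which the two segments disagree outside Glottal, such as [dorsal], [labial], are unchanged — nothing dominating them spread, and Glottal is the minimal sufficient constituent.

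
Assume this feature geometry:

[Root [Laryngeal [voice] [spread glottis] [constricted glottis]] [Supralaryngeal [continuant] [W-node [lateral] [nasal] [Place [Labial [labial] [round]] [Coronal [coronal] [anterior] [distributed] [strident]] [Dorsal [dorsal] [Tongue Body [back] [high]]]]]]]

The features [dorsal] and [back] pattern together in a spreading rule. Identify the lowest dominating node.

[dorsal] is immediately dominated by Dorsal.
[back] is immediately dominated by Tongue Body.
The listed terminals split across distinct daughters of Dorsal, so Dorsal itself is the smallest node containing them all.

Dorsal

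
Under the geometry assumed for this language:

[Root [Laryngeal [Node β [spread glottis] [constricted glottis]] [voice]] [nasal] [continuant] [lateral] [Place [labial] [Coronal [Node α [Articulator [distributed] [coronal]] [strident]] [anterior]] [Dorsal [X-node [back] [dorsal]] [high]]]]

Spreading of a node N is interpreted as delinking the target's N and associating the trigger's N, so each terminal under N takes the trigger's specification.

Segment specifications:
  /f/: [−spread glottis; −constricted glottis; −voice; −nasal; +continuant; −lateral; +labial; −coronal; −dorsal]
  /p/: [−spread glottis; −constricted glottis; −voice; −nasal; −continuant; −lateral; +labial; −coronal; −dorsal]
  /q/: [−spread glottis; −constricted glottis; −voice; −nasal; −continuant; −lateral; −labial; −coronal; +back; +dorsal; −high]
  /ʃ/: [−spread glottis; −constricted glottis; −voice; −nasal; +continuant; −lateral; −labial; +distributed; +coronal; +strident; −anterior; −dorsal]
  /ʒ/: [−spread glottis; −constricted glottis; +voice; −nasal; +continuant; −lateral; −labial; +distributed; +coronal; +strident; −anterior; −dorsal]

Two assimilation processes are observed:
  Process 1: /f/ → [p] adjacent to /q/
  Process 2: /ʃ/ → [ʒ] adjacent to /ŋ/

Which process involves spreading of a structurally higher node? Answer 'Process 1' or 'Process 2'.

In Process 1, [continuant] changes, so the minimal spreading node is [continuant] at depth 1.
Process 2 alters [voice]; the lowest dominating node is [voice] (depth 2 from Root).
[continuant] is closer to Root than [voice], so Process 1 spreads the higher node.

Process 1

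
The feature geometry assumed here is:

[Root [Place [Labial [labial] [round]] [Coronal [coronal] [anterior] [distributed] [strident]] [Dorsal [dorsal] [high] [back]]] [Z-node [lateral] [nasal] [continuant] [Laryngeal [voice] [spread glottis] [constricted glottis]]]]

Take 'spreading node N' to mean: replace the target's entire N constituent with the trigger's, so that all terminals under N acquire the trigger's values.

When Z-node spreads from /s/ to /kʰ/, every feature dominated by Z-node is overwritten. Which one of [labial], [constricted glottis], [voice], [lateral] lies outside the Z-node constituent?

[labial]

Z-node dominates exactly [lateral], [nasal], [continuant], [voice], [spread glottis], [constricted glottis].
Spreading Z-node replaces [lateral], [constricted glottis], [voice] with the trigger's values, since each sits inside the Z-node constituent.
[labial] is not within the Z-node subtree (it hangs from Labial), so /kʰ/'s [labial] value survives.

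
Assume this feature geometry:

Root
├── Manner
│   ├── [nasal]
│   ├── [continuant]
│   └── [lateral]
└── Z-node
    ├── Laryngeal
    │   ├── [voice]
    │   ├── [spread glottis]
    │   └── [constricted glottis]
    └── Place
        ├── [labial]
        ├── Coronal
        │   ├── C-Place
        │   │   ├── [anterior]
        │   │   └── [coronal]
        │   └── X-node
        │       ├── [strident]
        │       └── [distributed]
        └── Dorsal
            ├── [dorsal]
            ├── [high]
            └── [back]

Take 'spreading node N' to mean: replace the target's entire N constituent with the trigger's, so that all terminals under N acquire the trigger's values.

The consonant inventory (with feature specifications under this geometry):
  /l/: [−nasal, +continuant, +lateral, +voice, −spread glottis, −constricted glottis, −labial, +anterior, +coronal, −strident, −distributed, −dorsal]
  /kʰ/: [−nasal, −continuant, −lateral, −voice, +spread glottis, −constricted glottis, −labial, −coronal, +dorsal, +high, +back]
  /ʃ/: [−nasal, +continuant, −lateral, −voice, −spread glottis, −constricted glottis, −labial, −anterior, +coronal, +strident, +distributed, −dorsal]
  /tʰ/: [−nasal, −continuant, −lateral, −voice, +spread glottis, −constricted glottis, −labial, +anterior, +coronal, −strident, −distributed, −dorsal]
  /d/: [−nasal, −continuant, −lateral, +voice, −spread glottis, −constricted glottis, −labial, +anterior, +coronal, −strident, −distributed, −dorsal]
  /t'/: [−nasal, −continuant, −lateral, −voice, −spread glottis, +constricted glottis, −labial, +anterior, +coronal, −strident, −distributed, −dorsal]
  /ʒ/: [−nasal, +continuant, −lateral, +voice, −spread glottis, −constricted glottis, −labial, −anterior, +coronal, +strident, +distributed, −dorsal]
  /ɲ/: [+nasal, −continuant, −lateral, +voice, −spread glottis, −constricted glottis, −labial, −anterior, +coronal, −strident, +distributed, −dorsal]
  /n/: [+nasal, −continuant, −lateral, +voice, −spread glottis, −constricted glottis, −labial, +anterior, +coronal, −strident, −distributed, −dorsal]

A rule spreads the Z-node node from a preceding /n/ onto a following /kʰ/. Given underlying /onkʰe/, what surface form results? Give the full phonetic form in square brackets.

[onde]

Z-node immediately or transitively dominates [voice], [spread glottis], [constricted glottis], [labial], [anterior], [coronal], [strident], [distributed], [dorsal], [high], [back].
Spreading Z-node from /n/ onto /kʰ/ replaces those values with /n/'s: [+voice], [−spread glottis], [−constricted glottis], [−labial], [+anterior], [+coronal], [−strident], [−distributed], [−dorsal]. Features outside Z-node ([nasal], [continuant], [lateral]) stay as in /kʰ/.
Among the inventory, only /d/ has exactly this specification, giving the surface form [onde].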